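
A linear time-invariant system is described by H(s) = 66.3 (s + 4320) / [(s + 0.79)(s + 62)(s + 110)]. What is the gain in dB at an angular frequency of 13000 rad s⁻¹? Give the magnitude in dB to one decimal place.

-127.7 dB

|j13000 + 4320| = √(13000² + 4320²) = 1.37e+04
|j13000 + 0.79| = √(13000² + 0.79²) = 1.3e+04
|j13000 + 62| = √(13000² + 62²) = 1.3e+04
|j13000 + 110| = √(13000² + 110²) = 1.3e+04
|H(j13000)| = 66.3 × 1.37e+04 / (1.3e+04 × 1.3e+04 × 1.3e+04) = 4.1338e-07
20 log₁₀(4.1338e-07) = -127.67 dB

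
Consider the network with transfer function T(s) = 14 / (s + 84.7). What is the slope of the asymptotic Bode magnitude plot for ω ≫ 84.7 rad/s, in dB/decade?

-20 dB/decade

With 0 zeros and 1 pole, the high-frequency asymptotic slope is 20 × (0 − 1) = -20 dB/decade.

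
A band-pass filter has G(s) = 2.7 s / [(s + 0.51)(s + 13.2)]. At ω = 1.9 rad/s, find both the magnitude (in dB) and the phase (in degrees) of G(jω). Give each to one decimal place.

|j1.9| = 1.9
|j1.9 + 0.51| = √(1.9² + 0.51²) = 1.967
|j1.9 + 13.2| = √(1.9² + 13.2²) = 13.34
|G(j1.9)| = 2.7 × 1.9 / (1.967 × 13.34) = 0.19554
20 log₁₀(0.19554) = -14.18 dB
∠(j1.9) = 90.00°
∠(j1.9 + 0.51) = arctan(1.9/0.51) = 74.97°
∠(j1.9 + 13.2) = arctan(1.9/13.2) = 8.19°
∠G(j1.9) = 90.00° − (74.97° + 8.19°) = 6.83°

|G| = -14.2 dB, ∠G = 6.8°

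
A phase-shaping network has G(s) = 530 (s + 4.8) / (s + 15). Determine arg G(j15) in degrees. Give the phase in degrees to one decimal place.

∠(j15 + 4.8) = arctan(15/4.8) = 72.26°
∠(j15 + 15) = arctan(15/15) = 45.00°
∠G(j15) = 72.26° − 45.00° = 27.26°

27.3°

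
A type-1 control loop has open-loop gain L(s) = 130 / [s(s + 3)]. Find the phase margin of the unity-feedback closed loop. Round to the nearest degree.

Gain crossover: |L(jω)| = 1 at ω ≈ 11.2 rad s⁻¹.
∠L(j11.2) = −90° − arctan(11.2/3) ≈ -165.01°
PM = 180° + (-165.01°) = 14.99°

15 deg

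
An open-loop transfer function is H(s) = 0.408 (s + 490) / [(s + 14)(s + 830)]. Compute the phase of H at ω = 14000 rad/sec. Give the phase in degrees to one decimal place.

-88.6 deg

∠(j14000 + 490) = arctan(14000/490) = 88.00°
∠(j14000 + 14) = arctan(14000/14) = 89.94°
∠(j14000 + 830) = arctan(14000/830) = 86.61°
∠H(j14000) = 88.00° − (89.94° + 86.61°) = -88.55°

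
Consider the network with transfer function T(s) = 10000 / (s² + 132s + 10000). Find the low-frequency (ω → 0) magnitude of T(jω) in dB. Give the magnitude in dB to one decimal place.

0.0 dB

T(0) = 10000 / 10000 = 1
20 log₁₀(1) = 0.00 dB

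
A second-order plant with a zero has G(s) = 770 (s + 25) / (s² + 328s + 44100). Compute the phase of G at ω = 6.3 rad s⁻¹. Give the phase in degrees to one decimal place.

11.5°

∠(j6.3 + 25) = arctan(6.3/25) = 14.14°
∠[(j6.3)² + 328(j6.3) + 44100] = ∠[44060 + j2066.4] = 2.69°
∠G(j6.3) = 14.14° − 2.69° = 11.46°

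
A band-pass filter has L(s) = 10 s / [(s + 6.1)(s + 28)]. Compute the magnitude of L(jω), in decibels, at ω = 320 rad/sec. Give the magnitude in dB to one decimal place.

-30.1 dB

|j320| = 320
|j320 + 6.1| = √(320² + 6.1²) = 320.1
|j320 + 28| = √(320² + 28²) = 321.2
|L(j320)| = 10 × 320 / (320.1 × 321.2) = 0.031125
20 log₁₀(0.031125) = -30.14 dB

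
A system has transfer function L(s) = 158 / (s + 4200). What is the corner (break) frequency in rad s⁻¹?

4200 rad s⁻¹

The single real pole at s = −4200 gives a corner at ω = 4200 rad s⁻¹.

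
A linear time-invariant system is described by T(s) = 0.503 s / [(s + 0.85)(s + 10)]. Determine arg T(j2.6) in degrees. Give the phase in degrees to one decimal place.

3.5 deg

∠(j2.6) = 90.00°
∠(j2.6 + 0.85) = arctan(2.6/0.85) = 71.90°
∠(j2.6 + 10) = arctan(2.6/10) = 14.57°
∠T(j2.6) = 90.00° − (71.90° + 14.57°) = 3.53°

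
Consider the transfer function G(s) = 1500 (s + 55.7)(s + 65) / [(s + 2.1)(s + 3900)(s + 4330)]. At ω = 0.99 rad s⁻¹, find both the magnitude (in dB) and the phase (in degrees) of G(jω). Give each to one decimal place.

|j0.99 + 55.7| = √(0.99² + 55.7²) = 55.71
|j0.99 + 65| = √(0.99² + 65²) = 65.01
|j0.99 + 2.1| = √(0.99² + 2.1²) = 2.322
|j0.99 + 3900| = √(0.99² + 3900²) = 3900
|j0.99 + 4330| = √(0.99² + 4330²) = 4330
|G(j0.99)| = 1500 × 55.71 × 65.01 / (2.322 × 3900 × 4330) = 0.13856
20 log₁₀(0.13856) = -17.17 dB
∠(j0.99 + 55.7) = arctan(0.99/55.7) = 1.02°
∠(j0.99 + 65) = arctan(0.99/65) = 0.87°
∠(j0.99 + 2.1) = arctan(0.99/2.1) = 25.24°
∠(j0.99 + 3900) = arctan(0.99/3900) = 0.01°
∠(j0.99 + 4330) = arctan(0.99/4330) = 0.01°
∠G(j0.99) = 1.02° + 0.87° − (25.24° + 0.01° + 0.01°) = -23.38°

|G| = -17.2 dB, ∠G = -23.4°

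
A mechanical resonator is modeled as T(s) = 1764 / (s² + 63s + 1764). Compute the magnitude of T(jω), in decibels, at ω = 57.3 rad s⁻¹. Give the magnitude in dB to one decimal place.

|(j57.3)² + 63(j57.3) + 1764| = |-1519.3 + j3609.9| = 3917
|T(j57.3)| = 1764 / 3917 = 0.45039
20 log₁₀(0.45039) = -6.93 dB

-6.9 dB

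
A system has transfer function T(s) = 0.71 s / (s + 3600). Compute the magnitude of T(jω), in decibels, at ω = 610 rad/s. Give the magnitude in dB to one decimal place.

|j610| = 610
|j610 + 3600| = √(610² + 3600²) = 3651
|T(j610)| = 0.71 × 610 / 3651 = 0.11861
20 log₁₀(0.11861) = -18.52 dB

-18.5 dB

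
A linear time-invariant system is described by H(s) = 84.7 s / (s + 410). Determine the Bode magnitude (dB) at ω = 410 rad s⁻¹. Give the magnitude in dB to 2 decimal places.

|j410| = 410
|j410 + 410| = √(410² + 410²) = 579.8
|H(j410)| = 84.7 × 410 / 579.8 = 59.892
20 log₁₀(59.892) = 35.547 dB

35.55 dB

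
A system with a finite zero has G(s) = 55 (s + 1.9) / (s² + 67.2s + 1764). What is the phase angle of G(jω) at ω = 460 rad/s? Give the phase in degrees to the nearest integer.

∠(j460 + 1.9) = arctan(460/1.9) = 89.76°
∠[(j460)² + 67.2(j460) + 1764] = ∠[-2.0984e+05 + j30912] = 171.62°
∠G(j460) = 89.76° − 171.62° = -81.86°

-82°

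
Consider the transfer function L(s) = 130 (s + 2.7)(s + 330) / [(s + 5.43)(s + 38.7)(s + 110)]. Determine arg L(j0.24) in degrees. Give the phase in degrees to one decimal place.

∠(j0.24 + 2.7) = arctan(0.24/2.7) = 5.08°
∠(j0.24 + 330) = arctan(0.24/330) = 0.04°
∠(j0.24 + 5.43) = arctan(0.24/5.43) = 2.53°
∠(j0.24 + 38.7) = arctan(0.24/38.7) = 0.36°
∠(j0.24 + 110) = arctan(0.24/110) = 0.13°
∠L(j0.24) = 5.08° + 0.04° − (2.53° + 0.36° + 0.13°) = 2.11°

2.1°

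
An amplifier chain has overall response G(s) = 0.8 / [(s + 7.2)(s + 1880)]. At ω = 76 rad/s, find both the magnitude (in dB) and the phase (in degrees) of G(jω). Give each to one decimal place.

|G| = -105.1 dB, ∠G = -86.9°

|j76 + 7.2| = √(76² + 7.2²) = 76.34
|j76 + 1880| = √(76² + 1880²) = 1882
|G(j76)| = 0.8 / (76.34 × 1882) = 5.5696e-06
20 log₁₀(5.5696e-06) = -105.08 dB
∠(j76 + 7.2) = arctan(76/7.2) = 84.59°
∠(j76 + 1880) = arctan(76/1880) = 2.31°
∠G(j76) = − (84.59° + 2.31°) = -86.90°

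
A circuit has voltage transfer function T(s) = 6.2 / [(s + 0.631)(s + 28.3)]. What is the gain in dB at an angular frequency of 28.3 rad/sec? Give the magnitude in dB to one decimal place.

-45.2 dB

|j28.3 + 0.631| = √(28.3² + 0.631²) = 28.31
|j28.3 + 28.3| = √(28.3² + 28.3²) = 40.02
|T(j28.3)| = 6.2 / (28.31 × 40.02) = 0.0054726
20 log₁₀(0.0054726) = -45.24 dB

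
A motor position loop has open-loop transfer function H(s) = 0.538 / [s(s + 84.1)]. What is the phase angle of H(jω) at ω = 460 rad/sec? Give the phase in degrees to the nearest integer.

-170 deg

∠(j460 + 84.1) = arctan(460/84.1) = 79.64°
∠(j460) = 90.00°
∠H(j460) = − (79.64° + 90.00°) = -169.64°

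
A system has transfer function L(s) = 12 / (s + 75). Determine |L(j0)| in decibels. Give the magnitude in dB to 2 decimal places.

L(0) = 12 / 75 = 0.16
20 log₁₀(0.16) = -15.918 dB

-15.92 dB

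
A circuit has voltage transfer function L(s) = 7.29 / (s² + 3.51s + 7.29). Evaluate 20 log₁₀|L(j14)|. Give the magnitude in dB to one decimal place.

-28.5 dB

|(j14)² + 3.51(j14) + 7.29| = |-188.71 + j49.14| = 195
|L(j14)| = 7.29 / 195 = 0.037384
20 log₁₀(0.037384) = -28.55 dB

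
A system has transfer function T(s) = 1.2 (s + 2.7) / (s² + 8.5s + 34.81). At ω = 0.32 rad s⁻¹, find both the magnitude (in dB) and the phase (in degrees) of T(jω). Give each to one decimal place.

|T| = -20.6 dB, ∠T = 2.3°

|j0.32 + 2.7| = √(0.32² + 2.7²) = 2.719
|(j0.32)² + 8.5(j0.32) + 34.81| = |34.708 + j2.72| = 34.81
|T(j0.32)| = 1.2 × 2.719 / 34.81 = 0.093717
20 log₁₀(0.093717) = -20.56 dB
∠(j0.32 + 2.7) = arctan(0.32/2.7) = 6.76°
∠[(j0.32)² + 8.5(j0.32) + 34.81] = ∠[34.708 + j2.72] = 4.48°
∠T(j0.32) = 6.76° − 4.48° = 2.28°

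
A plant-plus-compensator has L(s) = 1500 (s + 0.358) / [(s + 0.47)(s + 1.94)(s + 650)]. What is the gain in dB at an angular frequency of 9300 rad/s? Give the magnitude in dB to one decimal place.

-95.2 dB

|j9300 + 0.358| = √(9300² + 0.358²) = 9300
|j9300 + 0.47| = √(9300² + 0.47²) = 9300
|j9300 + 1.94| = √(9300² + 1.94²) = 9300
|j9300 + 650| = √(9300² + 650²) = 9323
|L(j9300)| = 1500 × 9300 / (9300 × 9300 × 9323) = 1.7301e-05
20 log₁₀(1.7301e-05) = -95.24 dB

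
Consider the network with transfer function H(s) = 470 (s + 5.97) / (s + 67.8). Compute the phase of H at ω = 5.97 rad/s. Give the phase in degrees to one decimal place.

∠(j5.97 + 5.97) = arctan(5.97/5.97) = 45.00°
∠(j5.97 + 67.8) = arctan(5.97/67.8) = 5.03°
∠H(j5.97) = 45.00° − 5.03° = 39.97°

40.0°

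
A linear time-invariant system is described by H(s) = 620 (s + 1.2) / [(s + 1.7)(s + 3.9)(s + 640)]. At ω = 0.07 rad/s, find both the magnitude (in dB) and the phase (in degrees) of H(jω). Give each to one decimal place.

|H| = -15.1 dB, ∠H = -0.1°

|j0.07 + 1.2| = √(0.07² + 1.2²) = 1.202
|j0.07 + 1.7| = √(0.07² + 1.7²) = 1.701
|j0.07 + 3.9| = √(0.07² + 3.9²) = 3.901
|j0.07 + 640| = √(0.07² + 640²) = 640
|H(j0.07)| = 620 × 1.202 / (1.701 × 3.901 × 640) = 0.17546
20 log₁₀(0.17546) = -15.12 dB
∠(j0.07 + 1.2) = arctan(0.07/1.2) = 3.34°
∠(j0.07 + 1.7) = arctan(0.07/1.7) = 2.36°
∠(j0.07 + 3.9) = arctan(0.07/3.9) = 1.03°
∠(j0.07 + 640) = arctan(0.07/640) = 0.01°
∠H(j0.07) = 3.34° − (2.36° + 1.03° + 0.01°) = -0.05°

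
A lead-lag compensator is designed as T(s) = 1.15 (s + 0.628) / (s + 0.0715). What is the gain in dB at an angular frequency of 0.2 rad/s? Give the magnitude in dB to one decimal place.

|j0.2 + 0.628| = √(0.2² + 0.628²) = 0.6591
|j0.2 + 0.0715| = √(0.2² + 0.0715²) = 0.2124
|T(j0.2)| = 1.15 × 0.6591 / 0.2124 = 3.5685
20 log₁₀(3.5685) = 11.05 dB

11.0 dB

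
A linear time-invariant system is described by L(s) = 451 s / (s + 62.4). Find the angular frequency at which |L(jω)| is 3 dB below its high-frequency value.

62.4 rad/s

For a single-pole high-pass, the −3 dB point is at the pole: ω = 62.4 rad/s.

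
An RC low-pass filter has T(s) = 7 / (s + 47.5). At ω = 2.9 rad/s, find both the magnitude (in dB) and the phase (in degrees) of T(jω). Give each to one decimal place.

|T| = -16.6 dB, ∠T = -3.5 deg

|j2.9 + 47.5| = √(2.9² + 47.5²) = 47.59
|T(j2.9)| = 7 / 47.59 = 0.14709
20 log₁₀(0.14709) = -16.65 dB
∠(j2.9 + 47.5) = arctan(2.9/47.5) = 3.49°
∠T(j2.9) = −3.49° = -3.49°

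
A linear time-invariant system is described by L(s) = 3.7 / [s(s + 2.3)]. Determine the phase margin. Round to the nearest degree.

Gain crossover: |L(jω)| = 1 at ω ≈ 1.38 rad/sec.
∠L(j1.38) = −90° − arctan(1.38/2.3) ≈ -120.96°
PM = 180° + (-120.96°) = 59.04°

59°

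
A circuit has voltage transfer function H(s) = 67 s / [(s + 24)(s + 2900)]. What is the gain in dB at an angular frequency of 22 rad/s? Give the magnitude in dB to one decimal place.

|j22| = 22
|j22 + 24| = √(22² + 24²) = 32.56
|j22 + 2900| = √(22² + 2900²) = 2900
|H(j22)| = 67 × 22 / (32.56 × 2900) = 0.015611
20 log₁₀(0.015611) = -36.13 dB

-36.1 dB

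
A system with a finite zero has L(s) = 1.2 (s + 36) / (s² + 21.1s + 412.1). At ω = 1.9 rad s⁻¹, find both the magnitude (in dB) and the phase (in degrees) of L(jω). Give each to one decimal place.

|j1.9 + 36| = √(1.9² + 36²) = 36.05
|(j1.9)² + 21.1(j1.9) + 412.1| = |408.49 + j40.09| = 410.5
|L(j1.9)| = 1.2 × 36.05 / 410.5 = 0.1054
20 log₁₀(0.1054) = -19.54 dB
∠(j1.9 + 36) = arctan(1.9/36) = 3.02°
∠[(j1.9)² + 21.1(j1.9) + 412.1] = ∠[408.49 + j40.09] = 5.61°
∠L(j1.9) = 3.02° − 5.61° = -2.58°

|L| = -19.5 dB, ∠L = -2.6°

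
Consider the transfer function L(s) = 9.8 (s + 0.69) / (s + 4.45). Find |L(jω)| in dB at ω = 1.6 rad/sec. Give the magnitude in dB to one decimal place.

11.2 dB

|j1.6 + 0.69| = √(1.6² + 0.69²) = 1.742
|j1.6 + 4.45| = √(1.6² + 4.45²) = 4.729
|L(j1.6)| = 9.8 × 1.742 / 4.729 = 3.611
20 log₁₀(3.611) = 11.15 dB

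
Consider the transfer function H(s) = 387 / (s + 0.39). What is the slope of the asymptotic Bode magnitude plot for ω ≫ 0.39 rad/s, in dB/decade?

With 0 zeros and 1 pole, the high-frequency asymptotic slope is 20 × (0 − 1) = -20 dB/decade.

-20 dB/decade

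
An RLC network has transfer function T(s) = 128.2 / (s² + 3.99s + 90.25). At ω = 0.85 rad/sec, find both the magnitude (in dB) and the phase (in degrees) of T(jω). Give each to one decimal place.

|T| = 3.1 dB, ∠T = -2.2 deg

|(j0.85)² + 3.99(j0.85) + 90.25| = |89.528 + j3.3915| = 89.59
|T(j0.85)| = 128.2 / 89.59 = 1.4309
20 log₁₀(1.4309) = 3.11 dB
∠[(j0.85)² + 3.99(j0.85) + 90.25] = ∠[89.528 + j3.3915] = 2.17°
∠T(j0.85) = −2.17° = -2.17°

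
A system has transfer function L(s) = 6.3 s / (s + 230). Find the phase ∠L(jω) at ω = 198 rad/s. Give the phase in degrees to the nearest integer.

∠(j198) = 90.00°
∠(j198 + 230) = arctan(198/230) = 40.72°
∠L(j198) = 90.00° − 40.72° = 49.28°

49°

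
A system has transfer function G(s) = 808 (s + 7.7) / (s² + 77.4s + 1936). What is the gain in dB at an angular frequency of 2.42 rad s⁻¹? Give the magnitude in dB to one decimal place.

10.5 dB

|j2.42 + 7.7| = √(2.42² + 7.7²) = 8.071
|(j2.42)² + 77.4(j2.42) + 1936| = |1930.1 + j187.31| = 1939
|G(j2.42)| = 808 × 8.071 / 1939 = 3.363
20 log₁₀(3.363) = 10.53 dB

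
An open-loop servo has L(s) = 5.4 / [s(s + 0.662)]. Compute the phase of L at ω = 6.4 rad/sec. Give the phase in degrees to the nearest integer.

∠(j6.4 + 0.662) = arctan(6.4/0.662) = 84.09°
∠(j6.4) = 90.00°
∠L(j6.4) = − (84.09° + 90.00°) = -174.09°

-174°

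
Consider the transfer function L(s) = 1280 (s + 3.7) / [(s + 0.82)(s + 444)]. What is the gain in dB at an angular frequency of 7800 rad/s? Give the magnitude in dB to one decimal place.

-15.7 dB

|j7800 + 3.7| = √(7800² + 3.7²) = 7800
|j7800 + 0.82| = √(7800² + 0.82²) = 7800
|j7800 + 444| = √(7800² + 444²) = 7813
|L(j7800)| = 1280 × 7800 / (7800 × 7813) = 0.16384
20 log₁₀(0.16384) = -15.71 dB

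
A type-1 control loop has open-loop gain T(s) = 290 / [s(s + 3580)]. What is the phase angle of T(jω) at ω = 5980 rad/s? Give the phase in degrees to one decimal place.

-149.1°

∠(j5980 + 3580) = arctan(5980/3580) = 59.09°
∠(j5980) = 90.00°
∠T(j5980) = − (59.09° + 90.00°) = -149.09°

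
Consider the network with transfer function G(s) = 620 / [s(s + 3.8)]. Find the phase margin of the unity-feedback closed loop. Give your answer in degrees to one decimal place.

8.7 deg

Gain crossover: |G(jω)| = 1 at ω ≈ 24.8 rad/s.
∠G(j24.8) = −90° − arctan(24.8/3.8) ≈ -171.27°
PM = 180° + (-171.27°) = 8.73°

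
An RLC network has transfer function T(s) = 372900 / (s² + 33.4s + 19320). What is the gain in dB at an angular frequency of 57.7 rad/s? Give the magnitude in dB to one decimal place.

27.3 dB

|(j57.7)² + 33.4(j57.7) + 19320| = |15991 + j1927.2| = 1.611e+04
|T(j57.7)| = 372900 / 1.611e+04 = 23.152
20 log₁₀(23.152) = 27.29 dB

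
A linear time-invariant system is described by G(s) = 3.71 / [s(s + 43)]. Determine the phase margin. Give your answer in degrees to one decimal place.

89.9°

Gain crossover: |G(jω)| = 1 at ω ≈ 0.0863 rad/s.
∠G(j0.0863) = −90° − arctan(0.0863/43) ≈ -90.11°
PM = 180° + (-90.11°) = 89.89°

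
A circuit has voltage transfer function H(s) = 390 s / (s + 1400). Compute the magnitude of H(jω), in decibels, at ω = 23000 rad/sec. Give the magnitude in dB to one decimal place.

|j23000| = 2.3e+04
|j23000 + 1400| = √(23000² + 1400²) = 2.304e+04
|H(j23000)| = 390 × 2.3e+04 / 2.304e+04 = 389.28
20 log₁₀(389.28) = 51.81 dB

51.8 dB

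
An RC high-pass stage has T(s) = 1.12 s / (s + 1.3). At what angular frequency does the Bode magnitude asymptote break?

The single real pole at s = −1.3 gives a corner at ω = 1.3 rad s⁻¹.

1.3 rad s⁻¹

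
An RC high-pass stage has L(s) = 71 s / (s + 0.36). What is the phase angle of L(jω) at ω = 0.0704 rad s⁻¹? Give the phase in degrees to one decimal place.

∠(j0.0704) = 90.00°
∠(j0.0704 + 0.36) = arctan(0.0704/0.36) = 11.06°
∠L(j0.0704) = 90.00° − 11.06° = 78.94°

78.9 deg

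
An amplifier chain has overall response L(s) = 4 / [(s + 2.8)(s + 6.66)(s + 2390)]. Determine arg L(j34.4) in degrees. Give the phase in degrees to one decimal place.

∠(j34.4 + 2.8) = arctan(34.4/2.8) = 85.35°
∠(j34.4 + 6.66) = arctan(34.4/6.66) = 79.04°
∠(j34.4 + 2390) = arctan(34.4/2390) = 0.82°
∠L(j34.4) = − (85.35° + 79.04° + 0.82°) = -165.21°

-165.2°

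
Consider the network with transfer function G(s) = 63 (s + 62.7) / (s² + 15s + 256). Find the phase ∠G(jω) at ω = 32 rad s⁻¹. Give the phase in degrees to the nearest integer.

∠(j32 + 62.7) = arctan(32/62.7) = 27.04°
∠[(j32)² + 15(j32) + 256] = ∠[-768 + j480] = 147.99°
∠G(j32) = 27.04° − 147.99° = -120.96°

-121°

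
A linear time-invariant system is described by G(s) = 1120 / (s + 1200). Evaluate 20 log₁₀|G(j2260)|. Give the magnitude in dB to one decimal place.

|j2260 + 1200| = √(2260² + 1200²) = 2559
|G(j2260)| = 1120 / 2559 = 0.4377
20 log₁₀(0.4377) = -7.18 dB

-7.2 dB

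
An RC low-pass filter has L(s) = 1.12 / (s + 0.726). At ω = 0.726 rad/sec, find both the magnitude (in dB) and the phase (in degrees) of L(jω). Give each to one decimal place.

|L| = 0.8 dB, ∠L = -45.0 deg

|j0.726 + 0.726| = √(0.726² + 0.726²) = 1.027
|L(j0.726)| = 1.12 / 1.027 = 1.0909
20 log₁₀(1.0909) = 0.76 dB
∠(j0.726 + 0.726) = arctan(0.726/0.726) = 45.00°
∠L(j0.726) = −45.00° = -45.00°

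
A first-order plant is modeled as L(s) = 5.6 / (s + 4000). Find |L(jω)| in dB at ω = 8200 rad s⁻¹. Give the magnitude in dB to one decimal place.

|j8200 + 4000| = √(8200² + 4000²) = 9124
|L(j8200)| = 5.6 / 9124 = 0.00061379
20 log₁₀(0.00061379) = -64.24 dB

-64.2 dB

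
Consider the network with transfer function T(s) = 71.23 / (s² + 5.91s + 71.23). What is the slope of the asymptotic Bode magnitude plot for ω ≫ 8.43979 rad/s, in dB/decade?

With 0 zeros and 2 poles, the high-frequency asymptotic slope is 20 × (0 − 2) = -40 dB/decade.

-40 dB/decade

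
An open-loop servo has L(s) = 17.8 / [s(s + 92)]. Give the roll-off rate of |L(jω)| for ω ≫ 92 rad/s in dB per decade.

With 0 zeros and 2 poles, the high-frequency asymptotic slope is 20 × (0 − 2) = -40 dB/decade.

-40 dB/decade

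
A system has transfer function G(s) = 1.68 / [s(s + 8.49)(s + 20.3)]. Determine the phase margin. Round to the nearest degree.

90°

Gain crossover: |G(jω)| = 1 at ω ≈ 0.00975 rad s⁻¹.
∠G(j0.00975) = −90° − arctan(0.00975/8.49) − arctan(0.00975/20.3) ≈ -90.09°
PM = 180° + (-90.09°) = 89.91°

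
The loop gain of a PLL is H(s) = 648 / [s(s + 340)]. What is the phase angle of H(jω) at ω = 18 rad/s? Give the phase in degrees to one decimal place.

∠(j18 + 340) = arctan(18/340) = 3.03°
∠(j18) = 90.00°
∠H(j18) = − (3.03° + 90.00°) = -93.03°

-93.0 deg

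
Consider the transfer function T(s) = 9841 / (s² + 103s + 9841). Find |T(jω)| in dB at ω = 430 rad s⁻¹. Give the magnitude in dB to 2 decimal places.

-25.27 dB

|(j430)² + 103(j430) + 9841| = |-1.7506e+05 + j44290| = 1.806e+05
|T(j430)| = 9841 / 1.806e+05 = 0.054498
20 log₁₀(0.054498) = -25.272 dB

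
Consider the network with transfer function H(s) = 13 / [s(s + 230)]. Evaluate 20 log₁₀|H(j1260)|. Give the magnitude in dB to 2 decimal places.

-101.88 dB

|j1260 + 230| = √(1260² + 230²) = 1281
|j1260| = 1260
|H(j1260)| = 13 / (1281 × 1260) = 8.0554e-06
20 log₁₀(8.0554e-06) = -101.878 dB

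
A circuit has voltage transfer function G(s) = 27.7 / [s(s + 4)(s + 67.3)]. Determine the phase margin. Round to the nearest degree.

Gain crossover: |G(jω)| = 1 at ω ≈ 0.103 rad s⁻¹.
∠G(j0.103) = −90° − arctan(0.103/4) − arctan(0.103/67.3) ≈ -91.56°
PM = 180° + (-91.56°) = 88.44°

88°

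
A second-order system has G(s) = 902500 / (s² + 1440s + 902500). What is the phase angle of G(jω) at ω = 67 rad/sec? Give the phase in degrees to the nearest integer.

-6°

∠[(j67)² + 1440(j67) + 902500] = ∠[8.9801e+05 + j96480] = 6.13°
∠G(j67) = −6.13° = -6.13°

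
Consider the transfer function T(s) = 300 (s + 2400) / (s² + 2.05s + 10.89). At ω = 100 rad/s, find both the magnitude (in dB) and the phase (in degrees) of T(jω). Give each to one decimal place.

|T| = 37.2 dB, ∠T = -176.4°

|j100 + 2400| = √(100² + 2400²) = 2402
|(j100)² + 2.05(j100) + 10.89| = |-9989.1 + j205| = 9991
|T(j100)| = 300 × 2402 / 9991 = 72.126
20 log₁₀(72.126) = 37.16 dB
∠(j100 + 2400) = arctan(100/2400) = 2.39°
∠[(j100)² + 2.05(j100) + 10.89] = ∠[-9989.1 + j205] = 178.82°
∠T(j100) = 2.39° − 178.82° = -176.44°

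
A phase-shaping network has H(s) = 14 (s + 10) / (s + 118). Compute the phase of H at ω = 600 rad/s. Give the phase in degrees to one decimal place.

∠(j600 + 10) = arctan(600/10) = 89.05°
∠(j600 + 118) = arctan(600/118) = 78.87°
∠H(j600) = 89.05° − 78.87° = 10.17°

10.2°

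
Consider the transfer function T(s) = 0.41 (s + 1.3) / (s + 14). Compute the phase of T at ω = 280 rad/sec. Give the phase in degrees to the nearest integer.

3°

∠(j280 + 1.3) = arctan(280/1.3) = 89.73°
∠(j280 + 14) = arctan(280/14) = 87.14°
∠T(j280) = 89.73° − 87.14° = 2.60°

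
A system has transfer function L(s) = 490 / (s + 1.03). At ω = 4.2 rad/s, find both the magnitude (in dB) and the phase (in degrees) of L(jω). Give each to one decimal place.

|L| = 41.1 dB, ∠L = -76.2°

|j4.2 + 1.03| = √(4.2² + 1.03²) = 4.324
|L(j4.2)| = 490 / 4.324 = 113.31
20 log₁₀(113.31) = 41.09 dB
∠(j4.2 + 1.03) = arctan(4.2/1.03) = 76.22°
∠L(j4.2) = −76.22° = -76.22°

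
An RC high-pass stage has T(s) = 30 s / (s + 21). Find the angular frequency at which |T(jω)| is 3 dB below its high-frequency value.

21 rad/s

For a single-pole high-pass, the −3 dB point is at the pole: ω = 21 rad/s.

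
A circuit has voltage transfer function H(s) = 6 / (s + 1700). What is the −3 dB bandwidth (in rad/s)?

1700 rad/s

For a single-pole low-pass, the −3 dB point is at the pole: ω = 1700 rad/s.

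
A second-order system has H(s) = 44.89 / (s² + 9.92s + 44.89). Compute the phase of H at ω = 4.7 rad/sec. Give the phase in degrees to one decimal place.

-63.9°

∠[(j4.7)² + 9.92(j4.7) + 44.89] = ∠[22.8 + j46.624] = 63.94°
∠H(j4.7) = −63.94° = -63.94°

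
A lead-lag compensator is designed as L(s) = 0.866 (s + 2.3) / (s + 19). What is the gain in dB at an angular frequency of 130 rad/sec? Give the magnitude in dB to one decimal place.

-1.3 dB

|j130 + 2.3| = √(130² + 2.3²) = 130
|j130 + 19| = √(130² + 19²) = 131.4
|L(j130)| = 0.866 × 130 / 131.4 = 0.85703
20 log₁₀(0.85703) = -1.34 dB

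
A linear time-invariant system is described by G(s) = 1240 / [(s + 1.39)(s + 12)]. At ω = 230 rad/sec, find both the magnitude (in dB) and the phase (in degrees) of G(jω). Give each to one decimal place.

|G| = -32.6 dB, ∠G = -176.7°

|j230 + 1.39| = √(230² + 1.39²) = 230
|j230 + 12| = √(230² + 12²) = 230.3
|G(j230)| = 1240 / (230 × 230.3) = 0.023408
20 log₁₀(0.023408) = -32.61 dB
∠(j230 + 1.39) = arctan(230/1.39) = 89.65°
∠(j230 + 12) = arctan(230/12) = 87.01°
∠G(j230) = − (89.65° + 87.01°) = -176.67°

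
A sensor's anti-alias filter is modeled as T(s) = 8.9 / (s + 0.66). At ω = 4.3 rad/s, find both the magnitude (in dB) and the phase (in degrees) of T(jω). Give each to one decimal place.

|T| = 6.2 dB, ∠T = -81.3°

|j4.3 + 0.66| = √(4.3² + 0.66²) = 4.35
|T(j4.3)| = 8.9 / 4.35 = 2.0458
20 log₁₀(2.0458) = 6.22 dB
∠(j4.3 + 0.66) = arctan(4.3/0.66) = 81.27°
∠T(j4.3) = −81.27° = -81.27°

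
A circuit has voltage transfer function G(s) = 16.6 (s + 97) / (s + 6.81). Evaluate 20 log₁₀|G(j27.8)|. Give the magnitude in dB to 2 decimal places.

|j27.8 + 97| = √(27.8² + 97²) = 100.9
|j27.8 + 6.81| = √(27.8² + 6.81²) = 28.62
|G(j27.8)| = 16.6 × 100.9 / 28.62 = 58.522
20 log₁₀(58.522) = 35.346 dB

35.35 dB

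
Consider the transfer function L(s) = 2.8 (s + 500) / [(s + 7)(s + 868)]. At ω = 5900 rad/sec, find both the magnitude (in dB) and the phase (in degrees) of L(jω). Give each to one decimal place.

|j5900 + 500| = √(5900² + 500²) = 5921
|j5900 + 7| = √(5900² + 7²) = 5900
|j5900 + 868| = √(5900² + 868²) = 5964
|L(j5900)| = 2.8 × 5921 / (5900 × 5964) = 0.0004712
20 log₁₀(0.0004712) = -66.54 dB
∠(j5900 + 500) = arctan(5900/500) = 85.16°
∠(j5900 + 7) = arctan(5900/7) = 89.93°
∠(j5900 + 868) = arctan(5900/868) = 81.63°
∠L(j5900) = 85.16° − (89.93° + 81.63°) = -86.41°

|L| = -66.5 dB, ∠L = -86.4 deg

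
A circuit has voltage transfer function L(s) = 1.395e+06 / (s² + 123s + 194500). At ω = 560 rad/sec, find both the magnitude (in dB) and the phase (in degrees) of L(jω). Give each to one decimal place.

|(j560)² + 123(j560) + 194500| = |-1.191e+05 + j68880| = 1.376e+05
|L(j560)| = 1.395e+06 / 1.376e+05 = 10.139
20 log₁₀(10.139) = 20.12 dB
∠[(j560)² + 123(j560) + 194500] = ∠[-1.191e+05 + j68880] = 149.96°
∠L(j560) = −149.96° = -149.96°

|L| = 20.1 dB, ∠L = -150.0 deg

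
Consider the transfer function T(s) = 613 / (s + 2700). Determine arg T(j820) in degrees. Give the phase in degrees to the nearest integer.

∠(j820 + 2700) = arctan(820/2700) = 16.89°
∠T(j820) = −16.89° = -16.89°

-17°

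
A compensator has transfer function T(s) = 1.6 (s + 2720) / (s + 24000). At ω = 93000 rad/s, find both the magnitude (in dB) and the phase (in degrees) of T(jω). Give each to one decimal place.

|T| = 3.8 dB, ∠T = 12.8°

|j93000 + 2720| = √(93000² + 2720²) = 9.304e+04
|j93000 + 24000| = √(93000² + 24000²) = 9.605e+04
|T(j93000)| = 1.6 × 9.304e+04 / 9.605e+04 = 1.5499
20 log₁₀(1.5499) = 3.81 dB
∠(j93000 + 2720) = arctan(93000/2720) = 88.32°
∠(j93000 + 24000) = arctan(93000/24000) = 75.53°
∠T(j93000) = 88.32° − 75.53° = 12.80°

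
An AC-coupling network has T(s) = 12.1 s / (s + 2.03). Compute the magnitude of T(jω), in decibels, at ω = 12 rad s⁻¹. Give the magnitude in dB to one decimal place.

21.5 dB

|j12| = 12
|j12 + 2.03| = √(12² + 2.03²) = 12.17
|T(j12)| = 12.1 × 12 / 12.17 = 11.93
20 log₁₀(11.93) = 21.53 dB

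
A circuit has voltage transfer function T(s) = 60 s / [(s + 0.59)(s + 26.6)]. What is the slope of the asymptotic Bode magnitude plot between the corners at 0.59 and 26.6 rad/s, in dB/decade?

0 dB/decade

In this band the factors already past their corner are: 1 differentiator zero, pole at 0.59; net slope = 0 dB/decade.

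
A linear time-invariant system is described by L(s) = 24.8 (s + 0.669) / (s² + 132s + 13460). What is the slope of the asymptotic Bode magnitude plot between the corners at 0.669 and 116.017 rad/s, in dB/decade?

20 dB/decade

In this band the factors already past their corner are: zero at 0.669; net slope = 20 dB/decade.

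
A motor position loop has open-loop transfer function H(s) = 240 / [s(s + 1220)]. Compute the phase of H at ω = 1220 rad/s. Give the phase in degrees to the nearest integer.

-135 deg

∠(j1220 + 1220) = arctan(1220/1220) = 45.00°
∠(j1220) = 90.00°
∠H(j1220) = − (45.00° + 90.00°) = -135.00°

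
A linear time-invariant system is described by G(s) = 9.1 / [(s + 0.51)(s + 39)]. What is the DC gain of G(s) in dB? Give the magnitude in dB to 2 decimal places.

-6.79 dB

G(0) = 9.1 / (0.51 × 39) = 0.45752
20 log₁₀(0.45752) = -6.792 dB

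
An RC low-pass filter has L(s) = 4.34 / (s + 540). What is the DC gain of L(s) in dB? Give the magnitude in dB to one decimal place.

-41.9 dB

L(0) = 4.34 / 540 = 0.008037
20 log₁₀(0.008037) = -41.90 dB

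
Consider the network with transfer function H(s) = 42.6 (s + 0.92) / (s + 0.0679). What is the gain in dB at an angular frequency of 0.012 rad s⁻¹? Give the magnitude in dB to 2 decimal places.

|j0.012 + 0.92| = √(0.012² + 0.92²) = 0.9201
|j0.012 + 0.0679| = √(0.012² + 0.0679²) = 0.06895
|H(j0.012)| = 42.6 × 0.9201 / 0.06895 = 568.44
20 log₁₀(568.44) = 55.094 dB

55.09 dB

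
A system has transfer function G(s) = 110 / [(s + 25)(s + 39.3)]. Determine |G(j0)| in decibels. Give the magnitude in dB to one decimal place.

-19.0 dB

G(0) = 110 / (25 × 39.3) = 0.11196
20 log₁₀(0.11196) = -19.02 dB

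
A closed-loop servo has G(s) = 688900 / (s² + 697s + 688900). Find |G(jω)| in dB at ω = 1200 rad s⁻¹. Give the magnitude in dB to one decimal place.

-4.3 dB

|(j1200)² + 697(j1200) + 688900| = |-7.511e+05 + j8.364e+05| = 1.124e+06
|G(j1200)| = 688900 / 1.124e+06 = 0.61282
20 log₁₀(0.61282) = -4.25 dB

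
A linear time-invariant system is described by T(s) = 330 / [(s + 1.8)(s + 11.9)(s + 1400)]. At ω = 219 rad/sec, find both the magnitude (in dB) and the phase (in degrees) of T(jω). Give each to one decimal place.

|j219 + 1.8| = √(219² + 1.8²) = 219
|j219 + 11.9| = √(219² + 11.9²) = 219.3
|j219 + 1400| = √(219² + 1400²) = 1417
|T(j219)| = 330 / (219 × 219.3 × 1417) = 4.8483e-06
20 log₁₀(4.8483e-06) = -106.29 dB
∠(j219 + 1.8) = arctan(219/1.8) = 89.53°
∠(j219 + 11.9) = arctan(219/11.9) = 86.89°
∠(j219 + 1400) = arctan(219/1400) = 8.89°
∠T(j219) = − (89.53° + 86.89° + 8.89°) = -185.31°

|T| = -106.3 dB, ∠T = -185.3 deg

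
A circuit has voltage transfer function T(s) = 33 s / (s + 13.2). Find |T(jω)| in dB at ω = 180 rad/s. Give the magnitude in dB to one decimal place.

|j180| = 180
|j180 + 13.2| = √(180² + 13.2²) = 180.5
|T(j180)| = 33 × 180 / 180.5 = 32.912
20 log₁₀(32.912) = 30.35 dB

30.3 dB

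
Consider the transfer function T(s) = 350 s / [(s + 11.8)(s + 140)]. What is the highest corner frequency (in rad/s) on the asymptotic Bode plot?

140 rad/s

Break frequencies occur at each pole and zero magnitude: 11.8 rad/s, 140 rad/s.
The highest is 140 rad/s.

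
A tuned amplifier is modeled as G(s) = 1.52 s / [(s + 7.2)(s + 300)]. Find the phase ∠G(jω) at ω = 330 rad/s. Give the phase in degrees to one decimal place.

-46.5°

∠(j330) = 90.00°
∠(j330 + 7.2) = arctan(330/7.2) = 88.75°
∠(j330 + 300) = arctan(330/300) = 47.73°
∠G(j330) = 90.00° − (88.75° + 47.73°) = -46.48°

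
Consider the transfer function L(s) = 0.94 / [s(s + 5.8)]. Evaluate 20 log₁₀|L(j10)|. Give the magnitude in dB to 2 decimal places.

-41.80 dB

|j10 + 5.8| = √(10² + 5.8²) = 11.56
|j10| = 10
|L(j10)| = 0.94 / (11.56 × 10) = 0.0081313
20 log₁₀(0.0081313) = -41.797 dB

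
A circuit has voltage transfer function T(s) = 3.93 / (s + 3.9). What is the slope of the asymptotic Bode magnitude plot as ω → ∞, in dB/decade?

With 0 zeros and 1 pole, the high-frequency asymptotic slope is 20 × (0 − 1) = -20 dB/decade.

-20 dB/decade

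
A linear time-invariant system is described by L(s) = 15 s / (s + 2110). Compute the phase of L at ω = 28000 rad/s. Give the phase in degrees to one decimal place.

4.3°

∠(j28000) = 90.00°
∠(j28000 + 2110) = arctan(28000/2110) = 85.69°
∠L(j28000) = 90.00° − 85.69° = 4.31°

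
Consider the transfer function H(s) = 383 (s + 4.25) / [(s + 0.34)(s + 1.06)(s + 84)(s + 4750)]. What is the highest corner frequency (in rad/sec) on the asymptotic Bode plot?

4750 rad/sec

Break frequencies occur at each pole and zero magnitude: 0.34 rad/sec, 1.06 rad/sec, 4.25 rad/sec, 84 rad/sec, 4750 rad/sec.
The highest is 4750 rad/sec.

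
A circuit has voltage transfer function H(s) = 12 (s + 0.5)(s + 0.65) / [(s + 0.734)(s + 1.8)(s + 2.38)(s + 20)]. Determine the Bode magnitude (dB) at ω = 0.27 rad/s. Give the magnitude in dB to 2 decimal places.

-23.05 dB

|j0.27 + 0.5| = √(0.27² + 0.5²) = 0.5682
|j0.27 + 0.65| = √(0.27² + 0.65²) = 0.7038
|j0.27 + 0.734| = √(0.27² + 0.734²) = 0.7821
|j0.27 + 1.8| = √(0.27² + 1.8²) = 1.82
|j0.27 + 2.38| = √(0.27² + 2.38²) = 2.395
|j0.27 + 20| = √(0.27² + 20²) = 20
|H(j0.27)| = 12 × 0.5682 × 0.7038 / (0.7821 × 1.82 × 2.395 × 20) = 0.070374
20 log₁₀(0.070374) = -23.052 dB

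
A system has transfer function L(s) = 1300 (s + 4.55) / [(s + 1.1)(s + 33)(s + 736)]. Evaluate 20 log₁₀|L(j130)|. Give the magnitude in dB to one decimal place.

-37.7 dB

|j130 + 4.55| = √(130² + 4.55²) = 130.1
|j130 + 1.1| = √(130² + 1.1²) = 130
|j130 + 33| = √(130² + 33²) = 134.1
|j130 + 736| = √(130² + 736²) = 747.4
|L(j130)| = 1300 × 130.1 / (130 × 134.1 × 747.4) = 0.012976
20 log₁₀(0.012976) = -37.74 dB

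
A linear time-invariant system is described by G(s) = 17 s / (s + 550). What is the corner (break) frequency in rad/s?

The single real pole at s = −550 gives a corner at ω = 550 rad/s.

550 rad/s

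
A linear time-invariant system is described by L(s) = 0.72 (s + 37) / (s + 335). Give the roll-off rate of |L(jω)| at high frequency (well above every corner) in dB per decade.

With 1 zero and 1 pole, the high-frequency asymptotic slope is 20 × (1 − 1) = 0 dB/decade.

0 dB/decade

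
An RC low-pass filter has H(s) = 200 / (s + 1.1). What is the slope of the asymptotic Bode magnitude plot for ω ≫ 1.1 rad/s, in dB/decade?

With 0 zeros and 1 pole, the high-frequency asymptotic slope is 20 × (0 − 1) = -20 dB/decade.

-20 dB/decade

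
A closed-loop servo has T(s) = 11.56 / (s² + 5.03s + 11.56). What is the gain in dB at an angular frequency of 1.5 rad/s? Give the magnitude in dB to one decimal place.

-0.3 dB

|(j1.5)² + 5.03(j1.5) + 11.56| = |9.31 + j7.545| = 11.98
|T(j1.5)| = 11.56 / 11.98 = 0.96466
20 log₁₀(0.96466) = -0.31 dB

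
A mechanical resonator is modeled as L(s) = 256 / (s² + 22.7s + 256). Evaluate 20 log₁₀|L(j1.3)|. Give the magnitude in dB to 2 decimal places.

-0.00 dB

|(j1.3)² + 22.7(j1.3) + 256| = |254.31 + j29.51| = 256
|L(j1.3)| = 256 / 256 = 0.99994
20 log₁₀(0.99994) = -0.001 dB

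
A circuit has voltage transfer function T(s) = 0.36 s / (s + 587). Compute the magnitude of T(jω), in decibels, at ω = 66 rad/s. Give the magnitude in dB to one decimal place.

-27.9 dB

|j66| = 66
|j66 + 587| = √(66² + 587²) = 590.7
|T(j66)| = 0.36 × 66 / 590.7 = 0.040224
20 log₁₀(0.040224) = -27.91 dB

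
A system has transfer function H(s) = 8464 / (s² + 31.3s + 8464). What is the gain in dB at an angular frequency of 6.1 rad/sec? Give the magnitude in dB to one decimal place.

0.0 dB

|(j6.1)² + 31.3(j6.1) + 8464| = |8426.8 + j190.93| = 8429
|H(j6.1)| = 8464 / 8429 = 1.0042
20 log₁₀(1.0042) = 0.04 dB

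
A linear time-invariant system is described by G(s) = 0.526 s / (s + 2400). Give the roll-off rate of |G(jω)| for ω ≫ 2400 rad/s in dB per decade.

0 dB/decade

With 1 zero and 1 pole, the high-frequency asymptotic slope is 20 × (1 − 1) = 0 dB/decade.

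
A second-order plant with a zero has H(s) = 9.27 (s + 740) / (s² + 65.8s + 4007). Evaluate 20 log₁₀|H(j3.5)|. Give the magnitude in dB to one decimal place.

4.7 dB

|j3.5 + 740| = √(3.5² + 740²) = 740
|(j3.5)² + 65.8(j3.5) + 4007| = |3994.8 + j230.3| = 4001
|H(j3.5)| = 9.27 × 740 / 4001 = 1.7144
20 log₁₀(1.7144) = 4.68 dB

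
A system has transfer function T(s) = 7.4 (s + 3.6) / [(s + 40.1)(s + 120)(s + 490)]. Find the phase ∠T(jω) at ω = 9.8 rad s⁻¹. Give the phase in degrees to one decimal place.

50.3 deg

∠(j9.8 + 3.6) = arctan(9.8/3.6) = 69.83°
∠(j9.8 + 40.1) = arctan(9.8/40.1) = 13.73°
∠(j9.8 + 120) = arctan(9.8/120) = 4.67°
∠(j9.8 + 490) = arctan(9.8/490) = 1.15°
∠T(j9.8) = 69.83° − (13.73° + 4.67° + 1.15°) = 50.28°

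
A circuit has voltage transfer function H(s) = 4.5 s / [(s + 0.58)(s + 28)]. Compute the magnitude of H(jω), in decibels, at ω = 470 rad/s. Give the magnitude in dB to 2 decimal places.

-40.39 dB

|j470| = 470
|j470 + 0.58| = √(470² + 0.58²) = 470
|j470 + 28| = √(470² + 28²) = 470.8
|H(j470)| = 4.5 × 470 / (470 × 470.8) = 0.0095575
20 log₁₀(0.0095575) = -40.393 dB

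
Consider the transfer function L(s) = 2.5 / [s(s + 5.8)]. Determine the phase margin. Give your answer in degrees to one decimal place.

Gain crossover: |L(jω)| = 1 at ω ≈ 0.43 rad s⁻¹.
∠L(j0.43) = −90° − arctan(0.43/5.8) ≈ -94.24°
PM = 180° + (-94.24°) = 85.76°

85.8 deg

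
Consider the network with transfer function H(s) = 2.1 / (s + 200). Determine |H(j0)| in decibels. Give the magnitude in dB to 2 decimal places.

-39.58 dB

H(0) = 2.1 / 200 = 0.0105
20 log₁₀(0.0105) = -39.576 dB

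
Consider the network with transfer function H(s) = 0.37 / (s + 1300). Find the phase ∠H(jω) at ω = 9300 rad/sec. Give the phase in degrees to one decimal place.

-82.0°

∠(j9300 + 1300) = arctan(9300/1300) = 82.04°
∠H(j9300) = −82.04° = -82.04°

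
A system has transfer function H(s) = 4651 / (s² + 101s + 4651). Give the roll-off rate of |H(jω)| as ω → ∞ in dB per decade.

-40 dB/decade

With 0 zeros and 2 poles, the high-frequency asymptotic slope is 20 × (0 − 2) = -40 dB/decade.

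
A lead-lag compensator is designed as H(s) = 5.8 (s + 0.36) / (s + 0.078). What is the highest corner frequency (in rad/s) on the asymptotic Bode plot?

Break frequencies occur at each pole and zero magnitude: 0.078 rad/s, 0.36 rad/s.
The highest is 0.36 rad/s.

0.36 rad/s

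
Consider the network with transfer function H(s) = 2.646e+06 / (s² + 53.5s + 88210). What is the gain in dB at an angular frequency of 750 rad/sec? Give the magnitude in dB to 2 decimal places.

14.90 dB

|(j750)² + 53.5(j750) + 88210| = |-4.7429e+05 + j40125| = 4.76e+05
|H(j750)| = 2.646e+06 / 4.76e+05 = 5.559
20 log₁₀(5.559) = 14.900 dB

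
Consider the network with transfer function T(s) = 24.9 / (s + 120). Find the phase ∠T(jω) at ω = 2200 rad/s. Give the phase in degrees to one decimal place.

∠(j2200 + 120) = arctan(2200/120) = 86.88°
∠T(j2200) = −86.88° = -86.88°

-86.9°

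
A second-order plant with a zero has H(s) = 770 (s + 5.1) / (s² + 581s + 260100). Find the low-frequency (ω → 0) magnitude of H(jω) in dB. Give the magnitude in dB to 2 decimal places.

H(0) = 770 × 5.1 / 260100 = 0.015098
20 log₁₀(0.015098) = -36.422 dB

-36.42 dB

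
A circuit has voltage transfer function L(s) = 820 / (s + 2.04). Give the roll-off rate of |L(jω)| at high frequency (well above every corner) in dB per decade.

With 0 zeros and 1 pole, the high-frequency asymptotic slope is 20 × (0 − 1) = -20 dB/decade.

-20 dB/decade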